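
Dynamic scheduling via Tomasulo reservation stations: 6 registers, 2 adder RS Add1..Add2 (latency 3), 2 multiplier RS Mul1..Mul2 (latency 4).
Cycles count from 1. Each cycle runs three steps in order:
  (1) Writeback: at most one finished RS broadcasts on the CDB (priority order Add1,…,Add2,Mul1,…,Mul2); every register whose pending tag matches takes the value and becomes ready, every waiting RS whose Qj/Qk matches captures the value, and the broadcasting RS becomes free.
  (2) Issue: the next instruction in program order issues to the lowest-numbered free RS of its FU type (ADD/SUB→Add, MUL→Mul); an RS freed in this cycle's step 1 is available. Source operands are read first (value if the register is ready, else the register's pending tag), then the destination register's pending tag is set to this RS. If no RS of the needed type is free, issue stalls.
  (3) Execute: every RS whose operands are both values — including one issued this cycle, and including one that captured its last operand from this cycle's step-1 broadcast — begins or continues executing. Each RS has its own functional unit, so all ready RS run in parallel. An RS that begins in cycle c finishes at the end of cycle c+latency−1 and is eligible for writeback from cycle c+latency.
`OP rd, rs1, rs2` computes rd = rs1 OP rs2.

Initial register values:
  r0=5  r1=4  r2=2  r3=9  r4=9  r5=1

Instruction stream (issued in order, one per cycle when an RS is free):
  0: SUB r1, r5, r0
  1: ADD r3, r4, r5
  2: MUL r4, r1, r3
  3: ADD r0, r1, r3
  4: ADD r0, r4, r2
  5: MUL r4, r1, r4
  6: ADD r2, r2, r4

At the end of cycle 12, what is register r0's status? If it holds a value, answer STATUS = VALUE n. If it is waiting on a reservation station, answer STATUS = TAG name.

STATUS = VALUE -38

  c1: issue SUB r1<-Add1  regs: r0:5,r1:Add1,r2:2,r3:9,r4:9,r5:1
  c2: issue ADD r3<-Add2  regs: r0:5,r1:Add1,r2:2,r3:Add2,r4:9,r5:1
  c3: issue MUL r4<-Mul1  regs: r0:5,r1:Add1,r2:2,r3:Add2,r4:Mul1,r5:1
  c4: CDB Add1=-4; issue ADD r0<-Add1  regs: r0:Add1,r1:-4,r2:2,r3:Add2,r4:Mul1,r5:1
  c5: CDB Add2=10; issue ADD r0<-Add2  regs: r0:Add2,r1:-4,r2:2,r3:10,r4:Mul1,r5:1
  c6: issue MUL r4<-Mul2  regs: r0:Add2,r1:-4,r2:2,r3:10,r4:Mul2,r5:1
  c7: stall  regs: r0:Add2,r1:-4,r2:2,r3:10,r4:Mul2,r5:1
  c8: CDB Add1=6; issue ADD r2<-Add1  regs: r0:Add2,r1:-4,r2:Add1,r3:10,r4:Mul2,r5:1
  c9: CDB Mul1=-40  regs: r0:Add2,r1:-4,r2:Add1,r3:10,r4:Mul2,r5:1
  c10: -  regs: r0:Add2,r1:-4,r2:Add1,r3:10,r4:Mul2,r5:1
  c11: -  regs: r0:Add2,r1:-4,r2:Add1,r3:10,r4:Mul2,r5:1
  c12: CDB Add2=-38  regs: r0:-38,r1:-4,r2:Add1,r3:10,r4:Mul2,r5:1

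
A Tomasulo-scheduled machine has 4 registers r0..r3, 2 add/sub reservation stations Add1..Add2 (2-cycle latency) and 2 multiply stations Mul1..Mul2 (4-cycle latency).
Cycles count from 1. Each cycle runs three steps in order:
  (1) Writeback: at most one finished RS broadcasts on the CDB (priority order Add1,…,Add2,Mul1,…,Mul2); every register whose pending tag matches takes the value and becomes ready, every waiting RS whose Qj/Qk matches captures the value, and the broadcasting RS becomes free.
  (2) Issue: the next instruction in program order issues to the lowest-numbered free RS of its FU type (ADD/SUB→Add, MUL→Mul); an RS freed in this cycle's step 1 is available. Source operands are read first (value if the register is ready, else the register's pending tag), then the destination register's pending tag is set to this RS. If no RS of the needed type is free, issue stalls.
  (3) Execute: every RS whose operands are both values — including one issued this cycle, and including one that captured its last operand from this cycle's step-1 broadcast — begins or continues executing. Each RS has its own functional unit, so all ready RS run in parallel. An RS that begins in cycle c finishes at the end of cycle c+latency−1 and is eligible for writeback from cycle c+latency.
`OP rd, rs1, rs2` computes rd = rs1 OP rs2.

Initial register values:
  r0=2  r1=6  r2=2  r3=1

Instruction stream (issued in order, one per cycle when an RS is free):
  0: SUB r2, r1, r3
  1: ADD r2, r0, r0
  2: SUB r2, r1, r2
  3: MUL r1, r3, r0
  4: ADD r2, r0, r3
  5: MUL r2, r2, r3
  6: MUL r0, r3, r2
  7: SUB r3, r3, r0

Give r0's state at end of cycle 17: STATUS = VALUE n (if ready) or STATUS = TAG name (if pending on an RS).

STATUS = VALUE 3

  c1: issue SUB r2<-Add1  regs: r0:2,r1:6,r2:Add1,r3:1
  c2: issue ADD r2<-Add2  regs: r0:2,r1:6,r2:Add2,r3:1
  c3: CDB Add1=5; issue SUB r2<-Add1  regs: r0:2,r1:6,r2:Add1,r3:1
  c4: CDB Add2=4; issue MUL r1<-Mul1  regs: r0:2,r1:Mul1,r2:Add1,r3:1
  c5: issue ADD r2<-Add2  regs: r0:2,r1:Mul1,r2:Add2,r3:1
  c6: CDB Add1=2; issue MUL r2<-Mul2  regs: r0:2,r1:Mul1,r2:Mul2,r3:1
  c7: CDB Add2=3; stall  regs: r0:2,r1:Mul1,r2:Mul2,r3:1
  c8: CDB Mul1=2; issue MUL r0<-Mul1  regs: r0:Mul1,r1:2,r2:Mul2,r3:1
  c9: issue SUB r3<-Add1  regs: r0:Mul1,r1:2,r2:Mul2,r3:Add1
  c10: -  regs: r0:Mul1,r1:2,r2:Mul2,r3:Add1
  c11: CDB Mul2=3  regs: r0:Mul1,r1:2,r2:3,r3:Add1
  c12: -  regs: r0:Mul1,r1:2,r2:3,r3:Add1
  c13: -  regs: r0:Mul1,r1:2,r2:3,r3:Add1
  c14: -  regs: r0:Mul1,r1:2,r2:3,r3:Add1
  c15: CDB Mul1=3  regs: r0:3,r1:2,r2:3,r3:Add1
  c16: -  regs: r0:3,r1:2,r2:3,r3:Add1
  c17: CDB Add1=-2  regs: r0:3,r1:2,r2:3,r3:-2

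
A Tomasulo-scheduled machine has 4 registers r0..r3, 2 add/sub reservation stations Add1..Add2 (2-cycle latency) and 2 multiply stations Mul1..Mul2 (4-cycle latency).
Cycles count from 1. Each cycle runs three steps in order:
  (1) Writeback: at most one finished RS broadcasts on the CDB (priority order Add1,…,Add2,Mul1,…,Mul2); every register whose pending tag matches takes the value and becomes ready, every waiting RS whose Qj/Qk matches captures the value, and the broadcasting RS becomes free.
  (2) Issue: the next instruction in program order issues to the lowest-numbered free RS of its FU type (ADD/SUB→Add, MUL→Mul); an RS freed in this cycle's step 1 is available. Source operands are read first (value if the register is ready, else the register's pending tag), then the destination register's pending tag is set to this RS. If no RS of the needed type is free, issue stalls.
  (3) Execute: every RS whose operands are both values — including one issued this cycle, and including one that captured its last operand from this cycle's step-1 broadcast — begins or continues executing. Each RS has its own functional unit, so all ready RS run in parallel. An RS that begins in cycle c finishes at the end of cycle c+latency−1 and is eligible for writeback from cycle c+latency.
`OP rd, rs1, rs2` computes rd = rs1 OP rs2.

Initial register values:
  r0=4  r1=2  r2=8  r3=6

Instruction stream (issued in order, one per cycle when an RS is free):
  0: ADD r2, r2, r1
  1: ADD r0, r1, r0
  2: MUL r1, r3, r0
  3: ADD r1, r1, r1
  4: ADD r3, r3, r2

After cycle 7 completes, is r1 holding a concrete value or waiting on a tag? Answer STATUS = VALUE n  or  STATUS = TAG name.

STATUS = TAG Add1

cycle 1: issue ADD r2<-Add1 // r0:4,r1:2,r2:Add1,r3:6
cycle 2: issue ADD r0<-Add2 // r0:Add2,r1:2,r2:Add1,r3:6
cycle 3: CDB Add1=10; issue MUL r1<-Mul1 // r0:Add2,r1:Mul1,r2:10,r3:6
cycle 4: CDB Add2=6; issue ADD r1<-Add1 // r0:6,r1:Add1,r2:10,r3:6
cycle 5: issue ADD r3<-Add2 // r0:6,r1:Add1,r2:10,r3:Add2
cycle 6: - // r0:6,r1:Add1,r2:10,r3:Add2
cycle 7: CDB Add2=16 // r0:6,r1:Add1,r2:10,r3:16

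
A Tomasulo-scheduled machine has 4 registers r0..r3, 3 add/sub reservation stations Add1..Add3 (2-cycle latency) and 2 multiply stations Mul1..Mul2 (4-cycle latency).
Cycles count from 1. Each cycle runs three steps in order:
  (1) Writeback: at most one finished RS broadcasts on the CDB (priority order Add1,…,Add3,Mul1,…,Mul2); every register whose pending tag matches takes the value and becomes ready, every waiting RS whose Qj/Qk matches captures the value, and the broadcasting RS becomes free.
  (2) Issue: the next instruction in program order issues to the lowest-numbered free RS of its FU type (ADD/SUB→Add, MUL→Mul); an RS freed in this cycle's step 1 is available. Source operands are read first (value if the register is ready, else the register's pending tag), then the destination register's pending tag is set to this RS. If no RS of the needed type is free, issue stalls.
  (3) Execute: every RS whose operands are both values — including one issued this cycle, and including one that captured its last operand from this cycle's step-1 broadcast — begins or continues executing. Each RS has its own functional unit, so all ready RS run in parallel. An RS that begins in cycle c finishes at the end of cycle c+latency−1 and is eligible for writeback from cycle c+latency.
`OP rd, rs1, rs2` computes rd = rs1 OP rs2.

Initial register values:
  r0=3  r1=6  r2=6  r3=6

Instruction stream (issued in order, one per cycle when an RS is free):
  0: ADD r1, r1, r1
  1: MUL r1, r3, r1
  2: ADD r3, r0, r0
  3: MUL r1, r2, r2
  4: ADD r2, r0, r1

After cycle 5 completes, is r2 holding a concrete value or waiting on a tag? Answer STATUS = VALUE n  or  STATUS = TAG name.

STATUS = TAG Add1

cycle 1: issue ADD r1<-Add1 // r0:3,r1:Add1,r2:6,r3:6
cycle 2: issue MUL r1<-Mul1 // r0:3,r1:Mul1,r2:6,r3:6
cycle 3: CDB Add1=12; issue ADD r3<-Add1 // r0:3,r1:Mul1,r2:6,r3:Add1
cycle 4: issue MUL r1<-Mul2 // r0:3,r1:Mul2,r2:6,r3:Add1
cycle 5: CDB Add1=6; issue ADD r2<-Add1 // r0:3,r1:Mul2,r2:Add1,r3:6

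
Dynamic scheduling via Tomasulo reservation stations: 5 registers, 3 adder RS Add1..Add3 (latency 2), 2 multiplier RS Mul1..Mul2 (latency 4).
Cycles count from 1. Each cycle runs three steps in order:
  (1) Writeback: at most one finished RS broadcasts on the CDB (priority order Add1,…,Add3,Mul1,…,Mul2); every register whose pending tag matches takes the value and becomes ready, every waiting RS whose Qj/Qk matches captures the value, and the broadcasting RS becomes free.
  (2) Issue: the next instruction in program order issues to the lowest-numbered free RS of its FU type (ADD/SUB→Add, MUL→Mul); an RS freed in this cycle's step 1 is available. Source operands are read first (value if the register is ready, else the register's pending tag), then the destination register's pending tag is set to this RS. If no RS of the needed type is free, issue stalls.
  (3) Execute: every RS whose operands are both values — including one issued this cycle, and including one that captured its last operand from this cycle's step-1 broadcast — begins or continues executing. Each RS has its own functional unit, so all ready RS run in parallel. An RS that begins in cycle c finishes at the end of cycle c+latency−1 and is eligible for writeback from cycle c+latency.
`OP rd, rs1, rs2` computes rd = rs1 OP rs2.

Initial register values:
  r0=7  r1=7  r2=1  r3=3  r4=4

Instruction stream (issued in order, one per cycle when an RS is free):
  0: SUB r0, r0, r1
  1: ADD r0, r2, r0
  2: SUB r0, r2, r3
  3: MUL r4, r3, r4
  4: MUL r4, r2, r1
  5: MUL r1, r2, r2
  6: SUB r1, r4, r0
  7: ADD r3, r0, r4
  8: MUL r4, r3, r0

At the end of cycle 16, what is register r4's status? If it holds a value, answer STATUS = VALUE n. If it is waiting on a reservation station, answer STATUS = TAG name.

c1: issue SUB r0<-Add1 | r0:Add1,r1:7,r2:1,r3:3,r4:4
c2: issue ADD r0<-Add2 | r0:Add2,r1:7,r2:1,r3:3,r4:4
c3: CDB Add1=0; issue SUB r0<-Add1 | r0:Add1,r1:7,r2:1,r3:3,r4:4
c4: issue MUL r4<-Mul1 | r0:Add1,r1:7,r2:1,r3:3,r4:Mul1
c5: CDB Add1=-2; issue MUL r4<-Mul2 | r0:-2,r1:7,r2:1,r3:3,r4:Mul2
c6: CDB Add2=1; stall | r0:-2,r1:7,r2:1,r3:3,r4:Mul2
c7: stall | r0:-2,r1:7,r2:1,r3:3,r4:Mul2
c8: CDB Mul1=12; issue MUL r1<-Mul1 | r0:-2,r1:Mul1,r2:1,r3:3,r4:Mul2
c9: CDB Mul2=7; issue SUB r1<-Add1 | r0:-2,r1:Add1,r2:1,r3:3,r4:7
c10: issue ADD r3<-Add2 | r0:-2,r1:Add1,r2:1,r3:Add2,r4:7
c11: CDB Add1=9; issue MUL r4<-Mul2 | r0:-2,r1:9,r2:1,r3:Add2,r4:Mul2
c12: CDB Add2=5 | r0:-2,r1:9,r2:1,r3:5,r4:Mul2
c13: CDB Mul1=1 | r0:-2,r1:9,r2:1,r3:5,r4:Mul2
c14: - | r0:-2,r1:9,r2:1,r3:5,r4:Mul2
c15: - | r0:-2,r1:9,r2:1,r3:5,r4:Mul2
c16: CDB Mul2=-10 | r0:-2,r1:9,r2:1,r3:5,r4:-10

STATUS = VALUE -10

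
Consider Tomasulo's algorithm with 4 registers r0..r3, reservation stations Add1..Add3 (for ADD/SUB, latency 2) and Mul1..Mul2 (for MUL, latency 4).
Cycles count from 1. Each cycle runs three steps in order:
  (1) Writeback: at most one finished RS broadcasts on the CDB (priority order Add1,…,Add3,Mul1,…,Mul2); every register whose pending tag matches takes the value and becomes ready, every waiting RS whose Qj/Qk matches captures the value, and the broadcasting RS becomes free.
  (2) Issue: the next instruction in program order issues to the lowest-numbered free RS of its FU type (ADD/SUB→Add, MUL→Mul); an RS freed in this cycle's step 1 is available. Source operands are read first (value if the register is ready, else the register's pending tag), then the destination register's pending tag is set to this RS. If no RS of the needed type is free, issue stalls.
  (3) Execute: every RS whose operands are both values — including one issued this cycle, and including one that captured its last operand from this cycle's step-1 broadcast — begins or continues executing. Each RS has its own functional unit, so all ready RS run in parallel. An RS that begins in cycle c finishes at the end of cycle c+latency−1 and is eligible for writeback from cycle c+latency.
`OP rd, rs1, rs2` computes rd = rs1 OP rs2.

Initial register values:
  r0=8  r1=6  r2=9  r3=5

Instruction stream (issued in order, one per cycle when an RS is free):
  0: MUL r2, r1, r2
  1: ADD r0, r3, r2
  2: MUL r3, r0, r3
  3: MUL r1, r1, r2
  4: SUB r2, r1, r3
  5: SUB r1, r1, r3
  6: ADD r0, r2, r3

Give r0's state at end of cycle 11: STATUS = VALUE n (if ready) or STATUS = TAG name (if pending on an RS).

c1: issue MUL r2<-Mul1 | r0:8,r1:6,r2:Mul1,r3:5
c2: issue ADD r0<-Add1 | r0:Add1,r1:6,r2:Mul1,r3:5
c3: issue MUL r3<-Mul2 | r0:Add1,r1:6,r2:Mul1,r3:Mul2
c4: stall | r0:Add1,r1:6,r2:Mul1,r3:Mul2
c5: CDB Mul1=54; issue MUL r1<-Mul1 | r0:Add1,r1:Mul1,r2:54,r3:Mul2
c6: issue SUB r2<-Add2 | r0:Add1,r1:Mul1,r2:Add2,r3:Mul2
c7: CDB Add1=59; issue SUB r1<-Add1 | r0:59,r1:Add1,r2:Add2,r3:Mul2
c8: issue ADD r0<-Add3 | r0:Add3,r1:Add1,r2:Add2,r3:Mul2
c9: CDB Mul1=324 | r0:Add3,r1:Add1,r2:Add2,r3:Mul2
c10: - | r0:Add3,r1:Add1,r2:Add2,r3:Mul2
c11: CDB Mul2=295 | r0:Add3,r1:Add1,r2:Add2,r3:295

STATUS = TAG Add3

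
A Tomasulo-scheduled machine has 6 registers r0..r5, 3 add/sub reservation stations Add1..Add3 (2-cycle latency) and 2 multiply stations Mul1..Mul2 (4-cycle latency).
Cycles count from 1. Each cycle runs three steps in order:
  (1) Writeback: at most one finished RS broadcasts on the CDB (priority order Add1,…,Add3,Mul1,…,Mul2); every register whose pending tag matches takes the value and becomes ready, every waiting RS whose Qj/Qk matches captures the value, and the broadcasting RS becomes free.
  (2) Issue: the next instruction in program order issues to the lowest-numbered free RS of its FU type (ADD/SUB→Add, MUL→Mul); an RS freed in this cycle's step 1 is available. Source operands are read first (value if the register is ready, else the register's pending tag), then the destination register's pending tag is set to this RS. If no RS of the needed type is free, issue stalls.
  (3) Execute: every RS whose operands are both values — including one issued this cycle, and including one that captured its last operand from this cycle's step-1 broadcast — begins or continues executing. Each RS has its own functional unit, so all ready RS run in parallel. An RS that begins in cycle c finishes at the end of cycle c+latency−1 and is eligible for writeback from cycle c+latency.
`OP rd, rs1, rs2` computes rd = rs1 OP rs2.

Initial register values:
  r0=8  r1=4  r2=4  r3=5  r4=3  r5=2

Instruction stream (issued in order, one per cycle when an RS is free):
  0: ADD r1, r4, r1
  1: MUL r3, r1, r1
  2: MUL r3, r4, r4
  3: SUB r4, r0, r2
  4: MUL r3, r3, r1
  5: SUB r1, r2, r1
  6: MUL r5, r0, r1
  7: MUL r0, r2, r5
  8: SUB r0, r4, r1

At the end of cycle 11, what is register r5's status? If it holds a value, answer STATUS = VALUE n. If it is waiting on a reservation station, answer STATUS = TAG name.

STATUS = TAG Mul2

cycle 1: issue ADD r1<-Add1 // r0:8,r1:Add1,r2:4,r3:5,r4:3,r5:2
cycle 2: issue MUL r3<-Mul1 // r0:8,r1:Add1,r2:4,r3:Mul1,r4:3,r5:2
cycle 3: CDB Add1=7; issue MUL r3<-Mul2 // r0:8,r1:7,r2:4,r3:Mul2,r4:3,r5:2
cycle 4: issue SUB r4<-Add1 // r0:8,r1:7,r2:4,r3:Mul2,r4:Add1,r5:2
cycle 5: stall // r0:8,r1:7,r2:4,r3:Mul2,r4:Add1,r5:2
cycle 6: CDB Add1=4; stall // r0:8,r1:7,r2:4,r3:Mul2,r4:4,r5:2
cycle 7: CDB Mul1=49; issue MUL r3<-Mul1 // r0:8,r1:7,r2:4,r3:Mul1,r4:4,r5:2
cycle 8: CDB Mul2=9; issue SUB r1<-Add1 // r0:8,r1:Add1,r2:4,r3:Mul1,r4:4,r5:2
cycle 9: issue MUL r5<-Mul2 // r0:8,r1:Add1,r2:4,r3:Mul1,r4:4,r5:Mul2
cycle 10: CDB Add1=-3; stall // r0:8,r1:-3,r2:4,r3:Mul1,r4:4,r5:Mul2
cycle 11: stall // r0:8,r1:-3,r2:4,r3:Mul1,r4:4,r5:Mul2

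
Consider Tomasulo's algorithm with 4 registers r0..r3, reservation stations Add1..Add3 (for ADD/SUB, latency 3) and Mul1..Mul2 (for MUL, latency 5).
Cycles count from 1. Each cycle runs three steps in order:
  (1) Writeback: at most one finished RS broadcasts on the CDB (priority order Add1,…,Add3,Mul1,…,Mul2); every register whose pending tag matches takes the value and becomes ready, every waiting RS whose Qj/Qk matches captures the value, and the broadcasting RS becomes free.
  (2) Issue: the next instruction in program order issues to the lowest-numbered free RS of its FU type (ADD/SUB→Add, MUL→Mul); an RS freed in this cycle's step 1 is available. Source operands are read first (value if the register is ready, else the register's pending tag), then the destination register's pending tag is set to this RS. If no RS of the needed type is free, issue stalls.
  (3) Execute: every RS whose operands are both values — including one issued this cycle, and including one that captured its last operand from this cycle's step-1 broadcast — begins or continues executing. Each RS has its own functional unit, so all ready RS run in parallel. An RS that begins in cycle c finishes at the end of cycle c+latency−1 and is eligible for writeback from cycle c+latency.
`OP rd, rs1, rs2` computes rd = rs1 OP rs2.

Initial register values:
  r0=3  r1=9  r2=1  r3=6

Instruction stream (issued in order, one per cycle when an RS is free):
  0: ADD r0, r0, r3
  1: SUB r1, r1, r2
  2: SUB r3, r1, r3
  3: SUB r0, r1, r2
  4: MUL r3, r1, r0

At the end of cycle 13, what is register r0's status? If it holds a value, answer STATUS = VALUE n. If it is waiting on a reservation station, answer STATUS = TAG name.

STATUS = VALUE 7

c1: issue ADD r0<-Add1 | r0:Add1,r1:9,r2:1,r3:6
c2: issue SUB r1<-Add2 | r0:Add1,r1:Add2,r2:1,r3:6
c3: issue SUB r3<-Add3 | r0:Add1,r1:Add2,r2:1,r3:Add3
c4: CDB Add1=9; issue SUB r0<-Add1 | r0:Add1,r1:Add2,r2:1,r3:Add3
c5: CDB Add2=8; issue MUL r3<-Mul1 | r0:Add1,r1:8,r2:1,r3:Mul1
c6: - | r0:Add1,r1:8,r2:1,r3:Mul1
c7: - | r0:Add1,r1:8,r2:1,r3:Mul1
c8: CDB Add1=7 | r0:7,r1:8,r2:1,r3:Mul1
c9: CDB Add3=2 | r0:7,r1:8,r2:1,r3:Mul1
c10: - | r0:7,r1:8,r2:1,r3:Mul1
c11: - | r0:7,r1:8,r2:1,r3:Mul1
c12: - | r0:7,r1:8,r2:1,r3:Mul1
c13: CDB Mul1=56 | r0:7,r1:8,r2:1,r3:56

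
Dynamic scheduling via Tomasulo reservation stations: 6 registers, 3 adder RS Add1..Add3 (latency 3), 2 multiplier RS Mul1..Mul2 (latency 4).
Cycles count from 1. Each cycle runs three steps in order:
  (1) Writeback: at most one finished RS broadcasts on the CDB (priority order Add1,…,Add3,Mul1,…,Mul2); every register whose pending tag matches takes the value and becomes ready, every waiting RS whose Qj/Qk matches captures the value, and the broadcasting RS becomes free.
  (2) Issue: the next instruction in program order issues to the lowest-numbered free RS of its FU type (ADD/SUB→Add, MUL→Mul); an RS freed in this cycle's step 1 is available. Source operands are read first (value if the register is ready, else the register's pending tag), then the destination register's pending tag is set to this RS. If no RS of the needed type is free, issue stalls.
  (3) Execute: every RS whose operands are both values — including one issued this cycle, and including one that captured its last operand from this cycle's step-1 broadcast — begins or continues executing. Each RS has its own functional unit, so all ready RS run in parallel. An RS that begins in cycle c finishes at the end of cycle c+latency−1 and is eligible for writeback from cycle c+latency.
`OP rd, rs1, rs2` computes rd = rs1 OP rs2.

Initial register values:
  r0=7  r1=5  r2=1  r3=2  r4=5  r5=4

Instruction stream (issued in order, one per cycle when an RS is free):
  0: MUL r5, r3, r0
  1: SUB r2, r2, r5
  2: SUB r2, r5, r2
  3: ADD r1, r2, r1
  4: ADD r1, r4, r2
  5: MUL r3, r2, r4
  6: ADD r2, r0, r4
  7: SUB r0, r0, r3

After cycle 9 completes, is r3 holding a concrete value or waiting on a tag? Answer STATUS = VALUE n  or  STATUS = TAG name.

cycle 1: issue MUL r5<-Mul1 // r0:7,r1:5,r2:1,r3:2,r4:5,r5:Mul1
cycle 2: issue SUB r2<-Add1 // r0:7,r1:5,r2:Add1,r3:2,r4:5,r5:Mul1
cycle 3: issue SUB r2<-Add2 // r0:7,r1:5,r2:Add2,r3:2,r4:5,r5:Mul1
cycle 4: issue ADD r1<-Add3 // r0:7,r1:Add3,r2:Add2,r3:2,r4:5,r5:Mul1
cycle 5: CDB Mul1=14; stall // r0:7,r1:Add3,r2:Add2,r3:2,r4:5,r5:14
cycle 6: stall // r0:7,r1:Add3,r2:Add2,r3:2,r4:5,r5:14
cycle 7: stall // r0:7,r1:Add3,r2:Add2,r3:2,r4:5,r5:14
cycle 8: CDB Add1=-13; issue ADD r1<-Add1 // r0:7,r1:Add1,r2:Add2,r3:2,r4:5,r5:14
cycle 9: issue MUL r3<-Mul1 // r0:7,r1:Add1,r2:Add2,r3:Mul1,r4:5,r5:14

STATUS = TAG Mul1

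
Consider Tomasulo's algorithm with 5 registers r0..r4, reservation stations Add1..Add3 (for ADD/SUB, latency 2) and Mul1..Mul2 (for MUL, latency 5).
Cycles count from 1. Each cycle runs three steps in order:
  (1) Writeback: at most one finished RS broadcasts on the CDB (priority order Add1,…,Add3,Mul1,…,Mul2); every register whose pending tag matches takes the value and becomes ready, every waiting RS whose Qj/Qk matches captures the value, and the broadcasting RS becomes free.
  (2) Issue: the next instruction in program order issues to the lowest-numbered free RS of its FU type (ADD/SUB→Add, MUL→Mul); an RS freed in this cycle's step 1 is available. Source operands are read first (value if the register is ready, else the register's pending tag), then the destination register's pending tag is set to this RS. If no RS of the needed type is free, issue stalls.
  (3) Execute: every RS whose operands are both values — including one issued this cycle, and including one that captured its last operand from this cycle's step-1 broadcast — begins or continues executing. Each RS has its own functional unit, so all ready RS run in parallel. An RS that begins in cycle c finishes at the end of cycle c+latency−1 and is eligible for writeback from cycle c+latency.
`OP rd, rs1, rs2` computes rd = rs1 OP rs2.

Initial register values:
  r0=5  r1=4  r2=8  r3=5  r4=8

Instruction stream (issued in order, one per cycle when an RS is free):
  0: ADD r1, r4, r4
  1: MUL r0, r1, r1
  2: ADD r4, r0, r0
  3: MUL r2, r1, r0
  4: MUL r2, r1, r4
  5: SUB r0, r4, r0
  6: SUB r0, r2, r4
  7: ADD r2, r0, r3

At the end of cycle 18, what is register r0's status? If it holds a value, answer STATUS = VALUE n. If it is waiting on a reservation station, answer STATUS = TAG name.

c1: issue ADD r1<-Add1 | r0:5,r1:Add1,r2:8,r3:5,r4:8
c2: issue MUL r0<-Mul1 | r0:Mul1,r1:Add1,r2:8,r3:5,r4:8
c3: CDB Add1=16; issue ADD r4<-Add1 | r0:Mul1,r1:16,r2:8,r3:5,r4:Add1
c4: issue MUL r2<-Mul2 | r0:Mul1,r1:16,r2:Mul2,r3:5,r4:Add1
c5: stall | r0:Mul1,r1:16,r2:Mul2,r3:5,r4:Add1
c6: stall | r0:Mul1,r1:16,r2:Mul2,r3:5,r4:Add1
c7: stall | r0:Mul1,r1:16,r2:Mul2,r3:5,r4:Add1
c8: CDB Mul1=256; issue MUL r2<-Mul1 | r0:256,r1:16,r2:Mul1,r3:5,r4:Add1
c9: issue SUB r0<-Add2 | r0:Add2,r1:16,r2:Mul1,r3:5,r4:Add1
c10: CDB Add1=512; issue SUB r0<-Add1 | r0:Add1,r1:16,r2:Mul1,r3:5,r4:512
c11: issue ADD r2<-Add3 | r0:Add1,r1:16,r2:Add3,r3:5,r4:512
c12: CDB Add2=256 | r0:Add1,r1:16,r2:Add3,r3:5,r4:512
c13: CDB Mul2=4096 | r0:Add1,r1:16,r2:Add3,r3:5,r4:512
c14: - | r0:Add1,r1:16,r2:Add3,r3:5,r4:512
c15: CDB Mul1=8192 | r0:Add1,r1:16,r2:Add3,r3:5,r4:512
c16: - | r0:Add1,r1:16,r2:Add3,r3:5,r4:512
c17: CDB Add1=7680 | r0:7680,r1:16,r2:Add3,r3:5,r4:512
c18: - | r0:7680,r1:16,r2:Add3,r3:5,r4:512

STATUS = VALUE 7680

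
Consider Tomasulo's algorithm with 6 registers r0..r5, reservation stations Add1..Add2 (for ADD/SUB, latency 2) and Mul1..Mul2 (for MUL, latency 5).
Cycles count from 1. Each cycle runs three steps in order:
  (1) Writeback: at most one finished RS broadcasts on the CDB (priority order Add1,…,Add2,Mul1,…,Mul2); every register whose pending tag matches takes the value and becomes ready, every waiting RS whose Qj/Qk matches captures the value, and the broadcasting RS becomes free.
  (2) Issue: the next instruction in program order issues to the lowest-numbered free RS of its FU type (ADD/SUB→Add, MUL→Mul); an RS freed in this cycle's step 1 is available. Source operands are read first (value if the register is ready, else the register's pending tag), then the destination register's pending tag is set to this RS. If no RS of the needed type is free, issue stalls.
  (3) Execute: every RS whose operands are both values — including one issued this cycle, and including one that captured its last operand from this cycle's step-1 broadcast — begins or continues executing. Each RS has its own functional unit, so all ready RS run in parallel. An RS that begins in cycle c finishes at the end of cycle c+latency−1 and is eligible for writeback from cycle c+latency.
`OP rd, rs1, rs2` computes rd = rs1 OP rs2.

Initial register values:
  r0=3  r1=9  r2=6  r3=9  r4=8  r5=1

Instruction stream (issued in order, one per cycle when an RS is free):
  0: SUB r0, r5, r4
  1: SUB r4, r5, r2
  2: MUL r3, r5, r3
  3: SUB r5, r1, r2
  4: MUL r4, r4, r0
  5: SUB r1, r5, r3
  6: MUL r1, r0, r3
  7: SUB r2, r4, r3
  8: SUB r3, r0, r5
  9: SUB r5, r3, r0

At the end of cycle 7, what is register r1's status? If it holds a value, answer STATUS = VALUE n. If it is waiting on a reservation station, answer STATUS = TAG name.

STATUS = TAG Add1

cycle 1: issue SUB r0<-Add1 // r0:Add1,r1:9,r2:6,r3:9,r4:8,r5:1
cycle 2: issue SUB r4<-Add2 // r0:Add1,r1:9,r2:6,r3:9,r4:Add2,r5:1
cycle 3: CDB Add1=-7; issue MUL r3<-Mul1 // r0:-7,r1:9,r2:6,r3:Mul1,r4:Add2,r5:1
cycle 4: CDB Add2=-5; issue SUB r5<-Add1 // r0:-7,r1:9,r2:6,r3:Mul1,r4:-5,r5:Add1
cycle 5: issue MUL r4<-Mul2 // r0:-7,r1:9,r2:6,r3:Mul1,r4:Mul2,r5:Add1
cycle 6: CDB Add1=3; issue SUB r1<-Add1 // r0:-7,r1:Add1,r2:6,r3:Mul1,r4:Mul2,r5:3
cycle 7: stall // r0:-7,r1:Add1,r2:6,r3:Mul1,r4:Mul2,r5:3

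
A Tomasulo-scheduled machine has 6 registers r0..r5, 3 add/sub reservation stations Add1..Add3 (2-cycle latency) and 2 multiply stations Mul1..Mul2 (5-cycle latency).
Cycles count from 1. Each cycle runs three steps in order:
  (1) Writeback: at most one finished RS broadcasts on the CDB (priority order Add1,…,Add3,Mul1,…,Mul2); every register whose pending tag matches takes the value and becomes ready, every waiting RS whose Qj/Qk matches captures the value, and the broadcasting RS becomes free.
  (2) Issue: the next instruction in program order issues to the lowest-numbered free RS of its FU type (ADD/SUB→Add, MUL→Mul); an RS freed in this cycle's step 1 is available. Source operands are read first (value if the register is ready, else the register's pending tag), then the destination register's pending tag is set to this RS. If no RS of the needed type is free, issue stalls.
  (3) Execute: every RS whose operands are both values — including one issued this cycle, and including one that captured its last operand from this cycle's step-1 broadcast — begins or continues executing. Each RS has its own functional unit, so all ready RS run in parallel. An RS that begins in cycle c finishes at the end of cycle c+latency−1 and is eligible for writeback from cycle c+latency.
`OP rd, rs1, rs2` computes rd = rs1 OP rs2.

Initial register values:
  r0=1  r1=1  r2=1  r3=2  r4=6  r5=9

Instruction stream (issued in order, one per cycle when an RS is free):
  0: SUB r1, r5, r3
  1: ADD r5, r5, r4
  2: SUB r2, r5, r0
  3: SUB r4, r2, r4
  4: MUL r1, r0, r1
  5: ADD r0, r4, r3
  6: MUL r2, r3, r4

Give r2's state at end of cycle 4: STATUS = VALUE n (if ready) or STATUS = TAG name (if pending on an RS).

STATUS = TAG Add1

cycle 1: issue SUB r1<-Add1 // r0:1,r1:Add1,r2:1,r3:2,r4:6,r5:9
cycle 2: issue ADD r5<-Add2 // r0:1,r1:Add1,r2:1,r3:2,r4:6,r5:Add2
cycle 3: CDB Add1=7; issue SUB r2<-Add1 // r0:1,r1:7,r2:Add1,r3:2,r4:6,r5:Add2
cycle 4: CDB Add2=15; issue SUB r4<-Add2 // r0:1,r1:7,r2:Add1,r3:2,r4:Add2,r5:15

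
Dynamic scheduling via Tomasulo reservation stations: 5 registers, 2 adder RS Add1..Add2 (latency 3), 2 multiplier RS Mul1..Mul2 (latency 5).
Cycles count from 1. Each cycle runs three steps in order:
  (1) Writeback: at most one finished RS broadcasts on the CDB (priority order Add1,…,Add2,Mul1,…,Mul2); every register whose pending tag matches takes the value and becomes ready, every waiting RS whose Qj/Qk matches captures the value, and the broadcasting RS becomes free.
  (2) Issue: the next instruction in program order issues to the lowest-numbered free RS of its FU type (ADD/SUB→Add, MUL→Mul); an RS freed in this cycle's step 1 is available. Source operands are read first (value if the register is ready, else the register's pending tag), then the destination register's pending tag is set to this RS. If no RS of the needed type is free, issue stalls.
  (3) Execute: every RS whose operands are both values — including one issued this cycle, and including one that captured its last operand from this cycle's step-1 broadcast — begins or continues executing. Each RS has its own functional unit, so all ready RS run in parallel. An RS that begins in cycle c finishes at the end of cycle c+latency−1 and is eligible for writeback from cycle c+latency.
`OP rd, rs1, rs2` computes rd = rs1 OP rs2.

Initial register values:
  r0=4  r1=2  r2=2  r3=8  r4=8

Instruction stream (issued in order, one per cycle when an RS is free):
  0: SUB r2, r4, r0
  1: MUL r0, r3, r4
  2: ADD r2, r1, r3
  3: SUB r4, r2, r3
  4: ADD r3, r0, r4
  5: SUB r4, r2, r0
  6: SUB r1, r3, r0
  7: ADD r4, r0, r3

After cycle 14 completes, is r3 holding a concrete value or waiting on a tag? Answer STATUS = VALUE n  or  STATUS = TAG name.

STATUS = VALUE 66

  c1: issue SUB r2<-Add1  regs: r0:4,r1:2,r2:Add1,r3:8,r4:8
  c2: issue MUL r0<-Mul1  regs: r0:Mul1,r1:2,r2:Add1,r3:8,r4:8
  c3: issue ADD r2<-Add2  regs: r0:Mul1,r1:2,r2:Add2,r3:8,r4:8
  c4: CDB Add1=4; issue SUB r4<-Add1  regs: r0:Mul1,r1:2,r2:Add2,r3:8,r4:Add1
  c5: stall  regs: r0:Mul1,r1:2,r2:Add2,r3:8,r4:Add1
  c6: CDB Add2=10; issue ADD r3<-Add2  regs: r0:Mul1,r1:2,r2:10,r3:Add2,r4:Add1
  c7: CDB Mul1=64; stall  regs: r0:64,r1:2,r2:10,r3:Add2,r4:Add1
  c8: stall  regs: r0:64,r1:2,r2:10,r3:Add2,r4:Add1
  c9: CDB Add1=2; issue SUB r4<-Add1  regs: r0:64,r1:2,r2:10,r3:Add2,r4:Add1
  c10: stall  regs: r0:64,r1:2,r2:10,r3:Add2,r4:Add1
  c11: stall  regs: r0:64,r1:2,r2:10,r3:Add2,r4:Add1
  c12: CDB Add1=-54; issue SUB r1<-Add1  regs: r0:64,r1:Add1,r2:10,r3:Add2,r4:-54
  c13: CDB Add2=66; issue ADD r4<-Add2  regs: r0:64,r1:Add1,r2:10,r3:66,r4:Add2
  c14: -  regs: r0:64,r1:Add1,r2:10,r3:66,r4:Add2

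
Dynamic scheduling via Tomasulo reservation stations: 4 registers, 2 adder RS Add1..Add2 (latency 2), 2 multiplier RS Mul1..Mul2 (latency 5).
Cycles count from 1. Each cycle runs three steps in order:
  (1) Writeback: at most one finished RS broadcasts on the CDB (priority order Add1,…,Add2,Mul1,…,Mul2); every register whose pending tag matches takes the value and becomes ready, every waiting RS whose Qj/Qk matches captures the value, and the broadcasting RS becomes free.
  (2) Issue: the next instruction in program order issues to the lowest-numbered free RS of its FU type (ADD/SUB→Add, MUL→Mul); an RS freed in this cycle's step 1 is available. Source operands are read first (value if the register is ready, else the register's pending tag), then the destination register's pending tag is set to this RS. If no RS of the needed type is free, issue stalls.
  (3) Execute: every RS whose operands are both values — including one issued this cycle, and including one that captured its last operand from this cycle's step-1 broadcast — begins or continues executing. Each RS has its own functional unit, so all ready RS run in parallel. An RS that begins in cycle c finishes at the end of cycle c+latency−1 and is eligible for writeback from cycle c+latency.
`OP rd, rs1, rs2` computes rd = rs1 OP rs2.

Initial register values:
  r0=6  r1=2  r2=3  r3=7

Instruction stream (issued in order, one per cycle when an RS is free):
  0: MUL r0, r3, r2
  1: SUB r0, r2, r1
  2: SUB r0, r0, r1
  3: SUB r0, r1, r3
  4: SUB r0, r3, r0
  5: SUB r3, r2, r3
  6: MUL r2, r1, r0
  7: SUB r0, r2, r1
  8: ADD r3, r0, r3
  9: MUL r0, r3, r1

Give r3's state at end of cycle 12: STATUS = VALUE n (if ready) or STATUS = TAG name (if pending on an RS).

cycle 1: issue MUL r0<-Mul1 // r0:Mul1,r1:2,r2:3,r3:7
cycle 2: issue SUB r0<-Add1 // r0:Add1,r1:2,r2:3,r3:7
cycle 3: issue SUB r0<-Add2 // r0:Add2,r1:2,r2:3,r3:7
cycle 4: CDB Add1=1; issue SUB r0<-Add1 // r0:Add1,r1:2,r2:3,r3:7
cycle 5: stall // r0:Add1,r1:2,r2:3,r3:7
cycle 6: CDB Add1=-5; issue SUB r0<-Add1 // r0:Add1,r1:2,r2:3,r3:7
cycle 7: CDB Add2=-1; issue SUB r3<-Add2 // r0:Add1,r1:2,r2:3,r3:Add2
cycle 8: CDB Add1=12; issue MUL r2<-Mul2 // r0:12,r1:2,r2:Mul2,r3:Add2
cycle 9: CDB Add2=-4; issue SUB r0<-Add1 // r0:Add1,r1:2,r2:Mul2,r3:-4
cycle 10: CDB Mul1=21; issue ADD r3<-Add2 // r0:Add1,r1:2,r2:Mul2,r3:Add2
cycle 11: issue MUL r0<-Mul1 // r0:Mul1,r1:2,r2:Mul2,r3:Add2
cycle 12: - // r0:Mul1,r1:2,r2:Mul2,r3:Add2

STATUS = TAG Add2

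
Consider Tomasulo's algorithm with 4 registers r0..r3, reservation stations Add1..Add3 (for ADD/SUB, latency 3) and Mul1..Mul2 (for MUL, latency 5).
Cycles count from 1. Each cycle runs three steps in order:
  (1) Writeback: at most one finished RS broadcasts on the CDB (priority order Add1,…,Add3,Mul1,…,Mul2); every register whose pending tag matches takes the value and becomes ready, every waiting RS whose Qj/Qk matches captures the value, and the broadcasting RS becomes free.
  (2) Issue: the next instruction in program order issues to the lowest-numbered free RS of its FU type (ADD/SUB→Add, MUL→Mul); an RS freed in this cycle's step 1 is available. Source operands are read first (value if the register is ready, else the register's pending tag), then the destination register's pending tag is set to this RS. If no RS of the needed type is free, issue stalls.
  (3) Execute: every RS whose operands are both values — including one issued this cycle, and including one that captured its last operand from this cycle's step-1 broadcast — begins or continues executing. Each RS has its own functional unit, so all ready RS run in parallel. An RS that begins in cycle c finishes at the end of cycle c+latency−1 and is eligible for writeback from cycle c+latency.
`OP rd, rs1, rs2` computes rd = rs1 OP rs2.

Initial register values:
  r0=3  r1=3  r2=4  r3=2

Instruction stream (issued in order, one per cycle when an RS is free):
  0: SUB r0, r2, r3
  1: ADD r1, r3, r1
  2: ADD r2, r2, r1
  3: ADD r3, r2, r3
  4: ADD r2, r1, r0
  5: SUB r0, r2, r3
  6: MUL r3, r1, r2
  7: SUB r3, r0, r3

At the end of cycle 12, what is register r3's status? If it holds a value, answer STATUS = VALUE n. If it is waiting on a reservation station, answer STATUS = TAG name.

STATUS = TAG Add3

c1: issue SUB r0<-Add1 | r0:Add1,r1:3,r2:4,r3:2
c2: issue ADD r1<-Add2 | r0:Add1,r1:Add2,r2:4,r3:2
c3: issue ADD r2<-Add3 | r0:Add1,r1:Add2,r2:Add3,r3:2
c4: CDB Add1=2; issue ADD r3<-Add1 | r0:2,r1:Add2,r2:Add3,r3:Add1
c5: CDB Add2=5; issue ADD r2<-Add2 | r0:2,r1:5,r2:Add2,r3:Add1
c6: stall | r0:2,r1:5,r2:Add2,r3:Add1
c7: stall | r0:2,r1:5,r2:Add2,r3:Add1
c8: CDB Add2=7; issue SUB r0<-Add2 | r0:Add2,r1:5,r2:7,r3:Add1
c9: CDB Add3=9; issue MUL r3<-Mul1 | r0:Add2,r1:5,r2:7,r3:Mul1
c10: issue SUB r3<-Add3 | r0:Add2,r1:5,r2:7,r3:Add3
c11: - | r0:Add2,r1:5,r2:7,r3:Add3
c12: CDB Add1=11 | r0:Add2,r1:5,r2:7,r3:Add3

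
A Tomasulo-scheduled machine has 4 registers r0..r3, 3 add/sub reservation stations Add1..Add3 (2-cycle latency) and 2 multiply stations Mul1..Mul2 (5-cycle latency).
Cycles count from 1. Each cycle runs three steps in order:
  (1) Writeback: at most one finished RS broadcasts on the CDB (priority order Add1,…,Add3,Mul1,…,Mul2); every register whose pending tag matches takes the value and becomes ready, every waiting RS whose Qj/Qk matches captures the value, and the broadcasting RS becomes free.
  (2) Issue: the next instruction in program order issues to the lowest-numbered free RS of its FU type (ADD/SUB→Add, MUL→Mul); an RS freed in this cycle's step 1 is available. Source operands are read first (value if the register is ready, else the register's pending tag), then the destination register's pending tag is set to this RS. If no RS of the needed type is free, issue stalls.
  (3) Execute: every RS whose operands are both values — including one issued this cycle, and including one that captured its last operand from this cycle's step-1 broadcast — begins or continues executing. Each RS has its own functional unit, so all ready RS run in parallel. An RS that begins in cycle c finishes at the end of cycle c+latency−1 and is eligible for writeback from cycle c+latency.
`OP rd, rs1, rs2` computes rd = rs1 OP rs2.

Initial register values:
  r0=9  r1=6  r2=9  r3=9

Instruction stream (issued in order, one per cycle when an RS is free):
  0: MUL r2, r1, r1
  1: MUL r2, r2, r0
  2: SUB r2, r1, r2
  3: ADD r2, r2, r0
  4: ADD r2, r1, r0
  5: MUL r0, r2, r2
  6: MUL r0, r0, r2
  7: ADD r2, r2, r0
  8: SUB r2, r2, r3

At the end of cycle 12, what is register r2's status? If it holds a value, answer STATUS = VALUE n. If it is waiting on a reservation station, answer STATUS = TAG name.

STATUS = TAG Add3

cycle 1: issue MUL r2<-Mul1 // r0:9,r1:6,r2:Mul1,r3:9
cycle 2: issue MUL r2<-Mul2 // r0:9,r1:6,r2:Mul2,r3:9
cycle 3: issue SUB r2<-Add1 // r0:9,r1:6,r2:Add1,r3:9
cycle 4: issue ADD r2<-Add2 // r0:9,r1:6,r2:Add2,r3:9
cycle 5: issue ADD r2<-Add3 // r0:9,r1:6,r2:Add3,r3:9
cycle 6: CDB Mul1=36; issue MUL r0<-Mul1 // r0:Mul1,r1:6,r2:Add3,r3:9
cycle 7: CDB Add3=15; stall // r0:Mul1,r1:6,r2:15,r3:9
cycle 8: stall // r0:Mul1,r1:6,r2:15,r3:9
cycle 9: stall // r0:Mul1,r1:6,r2:15,r3:9
cycle 10: stall // r0:Mul1,r1:6,r2:15,r3:9
cycle 11: CDB Mul2=324; issue MUL r0<-Mul2 // r0:Mul2,r1:6,r2:15,r3:9
cycle 12: CDB Mul1=225; issue ADD r2<-Add3 // r0:Mul2,r1:6,r2:Add3,r3:9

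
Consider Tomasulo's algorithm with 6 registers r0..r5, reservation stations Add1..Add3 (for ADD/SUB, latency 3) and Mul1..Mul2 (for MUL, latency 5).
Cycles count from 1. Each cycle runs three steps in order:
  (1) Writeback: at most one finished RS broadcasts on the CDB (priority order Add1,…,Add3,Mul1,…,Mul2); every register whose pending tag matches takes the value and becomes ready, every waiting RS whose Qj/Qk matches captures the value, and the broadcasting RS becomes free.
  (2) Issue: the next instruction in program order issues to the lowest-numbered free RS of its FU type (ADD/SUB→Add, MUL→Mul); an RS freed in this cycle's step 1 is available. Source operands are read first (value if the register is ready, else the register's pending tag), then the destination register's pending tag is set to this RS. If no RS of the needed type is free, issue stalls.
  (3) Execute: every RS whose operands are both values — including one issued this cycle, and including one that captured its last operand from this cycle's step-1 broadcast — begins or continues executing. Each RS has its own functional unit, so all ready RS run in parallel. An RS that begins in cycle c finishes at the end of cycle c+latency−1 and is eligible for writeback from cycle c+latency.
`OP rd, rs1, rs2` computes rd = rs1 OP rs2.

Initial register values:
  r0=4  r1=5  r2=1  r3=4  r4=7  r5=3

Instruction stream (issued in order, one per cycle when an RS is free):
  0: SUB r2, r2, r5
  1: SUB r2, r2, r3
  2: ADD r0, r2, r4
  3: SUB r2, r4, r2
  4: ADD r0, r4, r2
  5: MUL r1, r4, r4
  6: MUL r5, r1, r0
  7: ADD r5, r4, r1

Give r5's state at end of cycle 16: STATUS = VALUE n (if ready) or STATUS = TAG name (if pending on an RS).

STATUS = TAG Add1

  c1: issue SUB r2<-Add1  regs: r0:4,r1:5,r2:Add1,r3:4,r4:7,r5:3
  c2: issue SUB r2<-Add2  regs: r0:4,r1:5,r2:Add2,r3:4,r4:7,r5:3
  c3: issue ADD r0<-Add3  regs: r0:Add3,r1:5,r2:Add2,r3:4,r4:7,r5:3
  c4: CDB Add1=-2; issue SUB r2<-Add1  regs: r0:Add3,r1:5,r2:Add1,r3:4,r4:7,r5:3
  c5: stall  regs: r0:Add3,r1:5,r2:Add1,r3:4,r4:7,r5:3
  c6: stall  regs: r0:Add3,r1:5,r2:Add1,r3:4,r4:7,r5:3
  c7: CDB Add2=-6; issue ADD r0<-Add2  regs: r0:Add2,r1:5,r2:Add1,r3:4,r4:7,r5:3
  c8: issue MUL r1<-Mul1  regs: r0:Add2,r1:Mul1,r2:Add1,r3:4,r4:7,r5:3
  c9: issue MUL r5<-Mul2  regs: r0:Add2,r1:Mul1,r2:Add1,r3:4,r4:7,r5:Mul2
  c10: CDB Add1=13; issue ADD r5<-Add1  regs: r0:Add2,r1:Mul1,r2:13,r3:4,r4:7,r5:Add1
  c11: CDB Add3=1  regs: r0:Add2,r1:Mul1,r2:13,r3:4,r4:7,r5:Add1
  c12: -  regs: r0:Add2,r1:Mul1,r2:13,r3:4,r4:7,r5:Add1
  c13: CDB Add2=20  regs: r0:20,r1:Mul1,r2:13,r3:4,r4:7,r5:Add1
  c14: CDB Mul1=49  regs: r0:20,r1:49,r2:13,r3:4,r4:7,r5:Add1
  c15: -  regs: r0:20,r1:49,r2:13,r3:4,r4:7,r5:Add1
  c16: -  regs: r0:20,r1:49,r2:13,r3:4,r4:7,r5:Add1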